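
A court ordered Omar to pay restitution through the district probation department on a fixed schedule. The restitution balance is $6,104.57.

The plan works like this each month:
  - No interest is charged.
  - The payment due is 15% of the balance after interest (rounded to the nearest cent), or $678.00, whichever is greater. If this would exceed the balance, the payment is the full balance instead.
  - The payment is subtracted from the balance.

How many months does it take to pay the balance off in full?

Month 1: $6,104.57 − $915.69 → $5,188.88
Month 2: $5,188.88 − $778.33 → $4,410.55
Month 3: $4,410.55 − $678.00 → $3,732.55
Month 4: $3,732.55 − $678.00 → $3,054.55
Month 5: $3,054.55 − $678.00 → $2,376.55
Month 6: $2,376.55 − $678.00 → $1,698.55
Month 7: $1,698.55 − $678.00 → $1,020.55
Month 8: $1,020.55 − $678.00 → $342.55
Month 9: $342.55 − $342.55 → $0.00
Balance reaches $0.00 in month 9.

9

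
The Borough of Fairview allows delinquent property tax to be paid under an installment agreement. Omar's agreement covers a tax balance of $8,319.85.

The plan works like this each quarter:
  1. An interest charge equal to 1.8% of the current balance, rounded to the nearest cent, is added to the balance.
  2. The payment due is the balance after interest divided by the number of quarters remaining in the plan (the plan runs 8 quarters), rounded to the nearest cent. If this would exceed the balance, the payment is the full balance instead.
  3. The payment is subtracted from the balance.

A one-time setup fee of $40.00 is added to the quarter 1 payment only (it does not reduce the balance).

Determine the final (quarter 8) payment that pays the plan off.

# | Opening | Interest | Payment | Fee | End bal
1 | $8,319.85 | $149.76 | $1,058.70 | $40.00 | $7,410.91
2 | $7,410.91 | $133.40 | $1,077.76 | — | $6,466.55
3 | $6,466.55 | $116.40 | $1,097.16 | — | $5,485.79
4 | $5,485.79 | $98.74 | $1,116.91 | — | $4,467.62
5 | $4,467.62 | $80.42 | $1,137.01 | — | $3,411.03
6 | $3,411.03 | $61.40 | $1,157.48 | — | $2,314.95
7 | $2,314.95 | $41.67 | $1,178.31 | — | $1,178.31
8 | $1,178.31 | $21.21 | $1,199.52 | — | $0.00

$1,199.52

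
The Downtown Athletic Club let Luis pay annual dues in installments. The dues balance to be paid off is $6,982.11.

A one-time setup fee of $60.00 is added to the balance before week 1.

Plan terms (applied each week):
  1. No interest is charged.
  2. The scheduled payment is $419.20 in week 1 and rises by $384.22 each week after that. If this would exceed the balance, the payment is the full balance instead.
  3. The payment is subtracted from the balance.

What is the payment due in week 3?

$1,187.64

Week 1: opening $7,042.11; payment $419.20; balance $6,622.91
Week 2: opening $6,622.91; payment $803.42; balance $5,819.49
Week 3: opening $5,819.49; payment $1,187.64; balance $4,631.85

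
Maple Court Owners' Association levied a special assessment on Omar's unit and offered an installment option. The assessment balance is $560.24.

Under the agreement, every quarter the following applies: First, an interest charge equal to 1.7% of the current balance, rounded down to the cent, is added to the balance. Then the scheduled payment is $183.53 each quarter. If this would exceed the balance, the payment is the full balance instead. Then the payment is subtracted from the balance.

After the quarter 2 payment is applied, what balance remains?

$209.26

Quarter 1: opening $560.24; interest $9.52 → $569.76; payment $183.53; balance $386.23
Quarter 2: opening $386.23; interest $6.56 → $392.79; payment $183.53; balance $209.26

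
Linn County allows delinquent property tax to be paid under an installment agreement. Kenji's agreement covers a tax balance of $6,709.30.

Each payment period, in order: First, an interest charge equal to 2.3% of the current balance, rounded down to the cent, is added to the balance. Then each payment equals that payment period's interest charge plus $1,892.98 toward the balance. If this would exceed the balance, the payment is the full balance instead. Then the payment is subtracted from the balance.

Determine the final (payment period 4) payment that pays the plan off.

Payment period 1: $6,709.30 +$154.31 interest = $6,863.61; pay $2,047.29 → $4,816.32
Payment period 2: $4,816.32 +$110.77 interest = $4,927.09; pay $2,003.75 → $2,923.34
Payment period 3: $2,923.34 +$67.23 interest = $2,990.57; pay $1,960.21 → $1,030.36
Payment period 4: $1,030.36 +$23.69 interest = $1,054.05; pay $1,054.05 → $0.00

$1,054.05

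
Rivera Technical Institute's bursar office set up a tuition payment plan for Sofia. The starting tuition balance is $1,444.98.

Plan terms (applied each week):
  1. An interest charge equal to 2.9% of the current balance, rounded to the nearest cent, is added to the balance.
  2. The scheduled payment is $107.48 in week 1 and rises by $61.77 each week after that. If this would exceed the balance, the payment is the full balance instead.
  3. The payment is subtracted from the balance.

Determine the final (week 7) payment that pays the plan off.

$60.40

Week 1: opening $1,444.98; interest $41.90 → $1,486.88; payment $107.48; balance $1,379.40
Week 2: opening $1,379.40; interest $40.00 → $1,419.40; payment $169.25; balance $1,250.15
Week 3: opening $1,250.15; interest $36.25 → $1,286.40; payment $231.02; balance $1,055.38
Week 4: opening $1,055.38; interest $30.61 → $1,085.99; payment $292.79; balance $793.20
Week 5: opening $793.20; interest $23.00 → $816.20; payment $354.56; balance $461.64
Week 6: opening $461.64; interest $13.39 → $475.03; payment $416.33; balance $58.70
Week 7: opening $58.70; interest $1.70 → $60.40; payment $60.40; balance $0.00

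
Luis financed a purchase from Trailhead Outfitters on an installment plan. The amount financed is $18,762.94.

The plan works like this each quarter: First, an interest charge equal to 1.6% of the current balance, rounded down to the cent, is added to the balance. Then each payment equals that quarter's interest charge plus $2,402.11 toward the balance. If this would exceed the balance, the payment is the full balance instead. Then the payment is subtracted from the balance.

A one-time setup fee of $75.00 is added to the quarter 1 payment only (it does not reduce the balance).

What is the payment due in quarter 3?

# | Opening | Interest | Payment | Fee | End bal
1 | $18,762.94 | $300.20 | $2,702.31 | $75.00 | $16,360.83
2 | $16,360.83 | $261.77 | $2,663.88 | — | $13,958.72
3 | $13,958.72 | $223.33 | $2,625.44 | — | $11,556.61

$2,625.44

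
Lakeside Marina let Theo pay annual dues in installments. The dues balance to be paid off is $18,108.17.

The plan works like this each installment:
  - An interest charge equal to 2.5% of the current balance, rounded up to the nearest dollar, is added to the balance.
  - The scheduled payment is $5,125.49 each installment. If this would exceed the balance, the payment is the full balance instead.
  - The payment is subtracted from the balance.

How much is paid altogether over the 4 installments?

$19,208.17

# | Opening | Interest | Payment | End bal
1 | $18,108.17 | $453.00 | $5,125.49 | $13,435.68
2 | $13,435.68 | $336.00 | $5,125.49 | $8,646.19
3 | $8,646.19 | $217.00 | $5,125.49 | $3,737.70
4 | $3,737.70 | $94.00 | $3,831.70 | $0.00
Total paid: $19,208.17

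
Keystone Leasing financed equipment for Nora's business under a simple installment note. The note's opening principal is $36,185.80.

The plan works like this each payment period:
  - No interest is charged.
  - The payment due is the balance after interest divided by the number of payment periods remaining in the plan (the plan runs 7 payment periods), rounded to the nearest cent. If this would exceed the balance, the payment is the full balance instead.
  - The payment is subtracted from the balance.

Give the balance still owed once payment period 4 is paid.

$15,508.20

Payment period 1: $36,185.80 − $5,169.40 → $31,016.40
Payment period 2: $31,016.40 − $5,169.40 → $25,847.00
Payment period 3: $25,847.00 − $5,169.40 → $20,677.60
Payment period 4: $20,677.60 − $5,169.40 → $15,508.20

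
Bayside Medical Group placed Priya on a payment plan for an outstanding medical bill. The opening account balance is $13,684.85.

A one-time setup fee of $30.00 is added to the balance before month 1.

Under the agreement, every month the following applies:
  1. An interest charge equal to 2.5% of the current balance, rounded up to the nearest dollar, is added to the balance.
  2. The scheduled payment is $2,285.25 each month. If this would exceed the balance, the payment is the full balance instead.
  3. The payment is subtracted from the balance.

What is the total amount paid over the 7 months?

$15,054.85

# | Opening | Interest | Payment | End bal
1 | $13,714.85 | $343.00 | $2,285.25 | $11,772.60
2 | $11,772.60 | $295.00 | $2,285.25 | $9,782.35
3 | $9,782.35 | $245.00 | $2,285.25 | $7,742.10
4 | $7,742.10 | $194.00 | $2,285.25 | $5,650.85
5 | $5,650.85 | $142.00 | $2,285.25 | $3,507.60
6 | $3,507.60 | $88.00 | $2,285.25 | $1,310.35
7 | $1,310.35 | $33.00 | $1,343.35 | $0.00
Total paid: $15,054.85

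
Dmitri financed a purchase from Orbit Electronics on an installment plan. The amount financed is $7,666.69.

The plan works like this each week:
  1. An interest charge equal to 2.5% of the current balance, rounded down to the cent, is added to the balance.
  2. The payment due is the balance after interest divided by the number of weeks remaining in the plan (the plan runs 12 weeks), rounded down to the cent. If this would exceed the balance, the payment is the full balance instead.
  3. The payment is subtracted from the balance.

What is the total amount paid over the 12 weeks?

$9,034.14

# | Opening | Interest | Payment | End bal
1 | $7,666.69 | $191.66 | $654.86 | $7,203.49
2 | $7,203.49 | $180.08 | $671.23 | $6,712.34
3 | $6,712.34 | $167.80 | $688.01 | $6,192.13
4 | $6,192.13 | $154.80 | $705.21 | $5,641.72
5 | $5,641.72 | $141.04 | $722.84 | $5,059.92
6 | $5,059.92 | $126.49 | $740.91 | $4,445.50
7 | $4,445.50 | $111.13 | $759.43 | $3,797.20
8 | $3,797.20 | $94.93 | $778.42 | $3,113.71
9 | $3,113.71 | $77.84 | $797.88 | $2,393.67
10 | $2,393.67 | $59.84 | $817.83 | $1,635.68
11 | $1,635.68 | $40.89 | $838.28 | $838.29
12 | $838.29 | $20.95 | $859.24 | $0.00
Total paid: $9,034.14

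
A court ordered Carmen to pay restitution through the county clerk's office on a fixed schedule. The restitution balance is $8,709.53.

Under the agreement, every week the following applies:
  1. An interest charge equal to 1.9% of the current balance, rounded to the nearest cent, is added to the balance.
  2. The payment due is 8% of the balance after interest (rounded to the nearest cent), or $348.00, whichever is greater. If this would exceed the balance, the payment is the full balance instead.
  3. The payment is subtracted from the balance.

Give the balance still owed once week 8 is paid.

Week 1: opening $8,709.53; interest $165.48 → $8,875.01; payment $710.00; balance $8,165.01
Week 2: opening $8,165.01; interest $155.14 → $8,320.15; payment $665.61; balance $7,654.54
Week 3: opening $7,654.54; interest $145.44 → $7,799.98; payment $624.00; balance $7,175.98
Week 4: opening $7,175.98; interest $136.34 → $7,312.32; payment $584.99; balance $6,727.33
Week 5: opening $6,727.33; interest $127.82 → $6,855.15; payment $548.41; balance $6,306.74
Week 6: opening $6,306.74; interest $119.83 → $6,426.57; payment $514.13; balance $5,912.44
Week 7: opening $5,912.44; interest $112.34 → $6,024.78; payment $481.98; balance $5,542.80
Week 8: opening $5,542.80; interest $105.31 → $5,648.11; payment $451.85; balance $5,196.26

$5,196.26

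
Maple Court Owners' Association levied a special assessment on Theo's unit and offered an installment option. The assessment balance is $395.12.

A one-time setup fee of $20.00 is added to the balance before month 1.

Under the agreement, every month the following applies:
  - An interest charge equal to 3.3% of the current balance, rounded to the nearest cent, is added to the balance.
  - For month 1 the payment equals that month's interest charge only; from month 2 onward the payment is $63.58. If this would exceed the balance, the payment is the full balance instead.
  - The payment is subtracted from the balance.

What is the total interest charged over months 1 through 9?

Month 1: opening $415.12; interest $13.70 → $428.82; payment $13.70; balance $415.12
Month 2: opening $415.12; interest $13.70 → $428.82; payment $63.58; balance $365.24
Month 3: opening $365.24; interest $12.05 → $377.29; payment $63.58; balance $313.71
Month 4: opening $313.71; interest $10.35 → $324.06; payment $63.58; balance $260.48
Month 5: opening $260.48; interest $8.60 → $269.08; payment $63.58; balance $205.50
Month 6: opening $205.50; interest $6.78 → $212.28; payment $63.58; balance $148.70
Month 7: opening $148.70; interest $4.91 → $153.61; payment $63.58; balance $90.03
Month 8: opening $90.03; interest $2.97 → $93.00; payment $63.58; balance $29.42
Month 9: opening $29.42; interest $0.97 → $30.39; payment $30.39; balance $0.00
Total interest: $13.70 + $13.70 + $12.05 + $10.35 + $8.60 + $6.78 + $4.91 + $2.97 + $0.97 = $74.03

$74.03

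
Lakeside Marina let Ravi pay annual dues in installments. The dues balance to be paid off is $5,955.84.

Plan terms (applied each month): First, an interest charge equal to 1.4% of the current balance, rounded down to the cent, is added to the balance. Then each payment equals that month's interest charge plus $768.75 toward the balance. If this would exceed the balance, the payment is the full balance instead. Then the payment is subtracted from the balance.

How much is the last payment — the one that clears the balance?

$582.63

Month 1: $5,955.84 +$83.38 interest = $6,039.22; pay $852.13 → $5,187.09
Month 2: $5,187.09 +$72.61 interest = $5,259.70; pay $841.36 → $4,418.34
Month 3: $4,418.34 +$61.85 interest = $4,480.19; pay $830.60 → $3,649.59
Month 4: $3,649.59 +$51.09 interest = $3,700.68; pay $819.84 → $2,880.84
Month 5: $2,880.84 +$40.33 interest = $2,921.17; pay $809.08 → $2,112.09
Month 6: $2,112.09 +$29.56 interest = $2,141.65; pay $798.31 → $1,343.34
Month 7: $1,343.34 +$18.80 interest = $1,362.14; pay $787.55 → $574.59
Month 8: $574.59 +$8.04 interest = $582.63; pay $582.63 → $0.00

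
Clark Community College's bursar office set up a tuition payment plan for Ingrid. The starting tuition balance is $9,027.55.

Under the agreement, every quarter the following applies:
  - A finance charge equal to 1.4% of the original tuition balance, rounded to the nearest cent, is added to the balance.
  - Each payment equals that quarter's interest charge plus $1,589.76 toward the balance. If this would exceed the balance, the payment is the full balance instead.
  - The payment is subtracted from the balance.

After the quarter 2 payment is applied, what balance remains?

$5,848.03

Quarter 1: opening $9,027.55; interest $126.39 → $9,153.94; payment $1,716.15; balance $7,437.79
Quarter 2: opening $7,437.79; interest $126.39 → $7,564.18; payment $1,716.15; balance $5,848.03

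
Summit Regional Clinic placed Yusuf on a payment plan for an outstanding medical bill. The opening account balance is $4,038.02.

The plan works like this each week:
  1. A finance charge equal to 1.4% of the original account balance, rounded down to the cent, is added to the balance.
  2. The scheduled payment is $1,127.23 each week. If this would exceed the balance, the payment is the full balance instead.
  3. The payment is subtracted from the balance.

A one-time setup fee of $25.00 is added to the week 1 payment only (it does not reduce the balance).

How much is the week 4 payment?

$882.45

# | Opening | Interest | Payment | Fee | End bal
1 | $4,038.02 | $56.53 | $1,127.23 | $25.00 | $2,967.32
2 | $2,967.32 | $56.53 | $1,127.23 | — | $1,896.62
3 | $1,896.62 | $56.53 | $1,127.23 | — | $825.92
4 | $825.92 | $56.53 | $882.45 | — | $0.00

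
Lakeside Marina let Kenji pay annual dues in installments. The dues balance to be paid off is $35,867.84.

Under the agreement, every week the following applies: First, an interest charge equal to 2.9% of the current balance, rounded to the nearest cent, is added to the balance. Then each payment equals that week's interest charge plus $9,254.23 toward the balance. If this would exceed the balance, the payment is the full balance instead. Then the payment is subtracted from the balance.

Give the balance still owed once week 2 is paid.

Week 1: $35,867.84 +$1,040.17 interest = $36,908.01; pay $10,294.40 → $26,613.61
Week 2: $26,613.61 +$771.79 interest = $27,385.40; pay $10,026.02 → $17,359.38

$17,359.38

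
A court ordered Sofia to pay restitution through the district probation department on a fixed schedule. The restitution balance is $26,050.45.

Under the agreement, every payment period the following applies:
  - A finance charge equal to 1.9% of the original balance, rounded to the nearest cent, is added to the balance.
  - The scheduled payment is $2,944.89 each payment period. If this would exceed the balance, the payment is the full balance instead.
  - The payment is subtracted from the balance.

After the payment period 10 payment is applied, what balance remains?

$1,551.15

# | Opening | Interest | Payment | End bal
1 | $26,050.45 | $494.96 | $2,944.89 | $23,600.52
2 | $23,600.52 | $494.96 | $2,944.89 | $21,150.59
3 | $21,150.59 | $494.96 | $2,944.89 | $18,700.66
4 | $18,700.66 | $494.96 | $2,944.89 | $16,250.73
5 | $16,250.73 | $494.96 | $2,944.89 | $13,800.80
6 | $13,800.80 | $494.96 | $2,944.89 | $11,350.87
7 | $11,350.87 | $494.96 | $2,944.89 | $8,900.94
8 | $8,900.94 | $494.96 | $2,944.89 | $6,451.01
9 | $6,451.01 | $494.96 | $2,944.89 | $4,001.08
10 | $4,001.08 | $494.96 | $2,944.89 | $1,551.15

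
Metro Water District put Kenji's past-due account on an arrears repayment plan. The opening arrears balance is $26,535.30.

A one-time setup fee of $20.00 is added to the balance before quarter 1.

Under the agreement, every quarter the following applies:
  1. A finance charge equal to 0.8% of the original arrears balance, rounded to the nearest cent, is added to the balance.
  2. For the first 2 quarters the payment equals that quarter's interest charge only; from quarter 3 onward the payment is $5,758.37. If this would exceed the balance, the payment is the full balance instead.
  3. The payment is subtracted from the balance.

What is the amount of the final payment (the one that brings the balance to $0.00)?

$4,583.22

Quarter 1: $26,555.30 +$212.28 interest = $26,767.58; pay $212.28 → $26,555.30
Quarter 2: $26,555.30 +$212.28 interest = $26,767.58; pay $212.28 → $26,555.30
Quarter 3: $26,555.30 +$212.28 interest = $26,767.58; pay $5,758.37 → $21,009.21
Quarter 4: $21,009.21 +$212.28 interest = $21,221.49; pay $5,758.37 → $15,463.12
Quarter 5: $15,463.12 +$212.28 interest = $15,675.40; pay $5,758.37 → $9,917.03
Quarter 6: $9,917.03 +$212.28 interest = $10,129.31; pay $5,758.37 → $4,370.94
Quarter 7: $4,370.94 +$212.28 interest = $4,583.22; pay $4,583.22 → $0.00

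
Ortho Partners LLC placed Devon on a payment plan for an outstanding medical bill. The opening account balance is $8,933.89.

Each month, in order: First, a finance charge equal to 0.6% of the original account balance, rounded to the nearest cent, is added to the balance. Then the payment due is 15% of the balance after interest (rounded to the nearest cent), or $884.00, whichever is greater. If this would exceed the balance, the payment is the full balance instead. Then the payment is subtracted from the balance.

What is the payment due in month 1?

Month 1: opening $8,933.89; interest $53.60 → $8,987.49; payment $1,348.12; balance $7,639.37

$1,348.12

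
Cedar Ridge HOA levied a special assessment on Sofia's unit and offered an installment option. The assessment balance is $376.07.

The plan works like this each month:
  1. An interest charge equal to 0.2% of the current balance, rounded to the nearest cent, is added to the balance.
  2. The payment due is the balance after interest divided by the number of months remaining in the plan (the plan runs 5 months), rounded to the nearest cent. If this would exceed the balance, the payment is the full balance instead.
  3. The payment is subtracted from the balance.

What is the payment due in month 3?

$75.66

Month 1: opening $376.07; interest $0.75 → $376.82; payment $75.36; balance $301.46
Month 2: opening $301.46; interest $0.60 → $302.06; payment $75.52; balance $226.54
Month 3: opening $226.54; interest $0.45 → $226.99; payment $75.66; balance $151.33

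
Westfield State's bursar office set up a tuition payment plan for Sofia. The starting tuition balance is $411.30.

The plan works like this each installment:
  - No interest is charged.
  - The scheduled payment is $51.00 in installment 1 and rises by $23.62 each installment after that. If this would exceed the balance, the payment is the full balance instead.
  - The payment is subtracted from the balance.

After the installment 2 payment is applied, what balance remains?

$285.68

Installment 1: $411.30 − $51.00 → $360.30
Installment 2: $360.30 − $74.62 → $285.68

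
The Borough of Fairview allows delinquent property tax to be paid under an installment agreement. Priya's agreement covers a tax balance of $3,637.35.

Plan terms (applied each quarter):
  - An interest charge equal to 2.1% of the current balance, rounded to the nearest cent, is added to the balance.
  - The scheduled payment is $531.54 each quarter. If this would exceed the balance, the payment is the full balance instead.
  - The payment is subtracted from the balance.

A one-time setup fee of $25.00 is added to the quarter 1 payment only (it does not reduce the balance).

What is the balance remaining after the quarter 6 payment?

Quarter 1: opening $3,637.35; interest $76.38 → $3,713.73; payment $531.54 (+ $25.00 fee); balance $3,182.19
Quarter 2: opening $3,182.19; interest $66.83 → $3,249.02; payment $531.54; balance $2,717.48
Quarter 3: opening $2,717.48; interest $57.07 → $2,774.55; payment $531.54; balance $2,243.01
Quarter 4: opening $2,243.01; interest $47.10 → $2,290.11; payment $531.54; balance $1,758.57
Quarter 5: opening $1,758.57; interest $36.93 → $1,795.50; payment $531.54; balance $1,263.96
Quarter 6: opening $1,263.96; interest $26.54 → $1,290.50; payment $531.54; balance $758.96

$758.96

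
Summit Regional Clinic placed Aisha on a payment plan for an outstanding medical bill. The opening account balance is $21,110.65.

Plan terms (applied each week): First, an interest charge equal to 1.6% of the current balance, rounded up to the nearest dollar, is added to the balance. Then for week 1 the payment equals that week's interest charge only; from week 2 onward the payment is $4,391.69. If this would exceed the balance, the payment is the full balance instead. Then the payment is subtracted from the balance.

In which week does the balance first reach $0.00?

7

Week 1: $21,110.65 +$338.00 interest = $21,448.65; pay $338.00 → $21,110.65
Week 2: $21,110.65 +$338.00 interest = $21,448.65; pay $4,391.69 → $17,056.96
Week 3: $17,056.96 +$273.00 interest = $17,329.96; pay $4,391.69 → $12,938.27
Week 4: $12,938.27 +$208.00 interest = $13,146.27; pay $4,391.69 → $8,754.58
Week 5: $8,754.58 +$141.00 interest = $8,895.58; pay $4,391.69 → $4,503.89
Week 6: $4,503.89 +$73.00 interest = $4,576.89; pay $4,391.69 → $185.20
Week 7: $185.20 +$3.00 interest = $188.20; pay $188.20 → $0.00
Balance reaches $0.00 in week 7.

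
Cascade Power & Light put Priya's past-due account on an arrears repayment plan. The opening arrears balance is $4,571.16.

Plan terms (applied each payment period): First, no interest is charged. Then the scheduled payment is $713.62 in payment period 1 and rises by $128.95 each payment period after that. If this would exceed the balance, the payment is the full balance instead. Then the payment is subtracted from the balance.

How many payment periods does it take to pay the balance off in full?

5

Payment period 1: opening $4,571.16; payment $713.62; balance $3,857.54
Payment period 2: opening $3,857.54; payment $842.57; balance $3,014.97
Payment period 3: opening $3,014.97; payment $971.52; balance $2,043.45
Payment period 4: opening $2,043.45; payment $1,100.47; balance $942.98
Payment period 5: opening $942.98; payment $942.98; balance $0.00
Balance reaches $0.00 in payment period 5.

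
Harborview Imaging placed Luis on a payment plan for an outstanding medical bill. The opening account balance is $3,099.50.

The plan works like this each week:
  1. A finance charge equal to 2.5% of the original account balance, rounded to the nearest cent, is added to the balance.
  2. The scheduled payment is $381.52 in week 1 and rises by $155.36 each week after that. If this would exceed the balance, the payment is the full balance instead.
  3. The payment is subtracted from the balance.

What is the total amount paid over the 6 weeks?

$3,564.44

# | Opening | Interest | Payment | End bal
1 | $3,099.50 | $77.49 | $381.52 | $2,795.47
2 | $2,795.47 | $77.49 | $536.88 | $2,336.08
3 | $2,336.08 | $77.49 | $692.24 | $1,721.33
4 | $1,721.33 | $77.49 | $847.60 | $951.22
5 | $951.22 | $77.49 | $1,002.96 | $25.75
6 | $25.75 | $77.49 | $103.24 | $0.00
Total paid: $3,564.44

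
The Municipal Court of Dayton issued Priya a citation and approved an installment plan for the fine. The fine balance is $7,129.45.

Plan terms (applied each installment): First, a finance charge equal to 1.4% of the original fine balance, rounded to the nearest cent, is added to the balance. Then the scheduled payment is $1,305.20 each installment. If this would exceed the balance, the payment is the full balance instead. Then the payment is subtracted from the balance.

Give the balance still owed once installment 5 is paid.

$1,102.50

# | Opening | Interest | Payment | End bal
1 | $7,129.45 | $99.81 | $1,305.20 | $5,924.06
2 | $5,924.06 | $99.81 | $1,305.20 | $4,718.67
3 | $4,718.67 | $99.81 | $1,305.20 | $3,513.28
4 | $3,513.28 | $99.81 | $1,305.20 | $2,307.89
5 | $2,307.89 | $99.81 | $1,305.20 | $1,102.50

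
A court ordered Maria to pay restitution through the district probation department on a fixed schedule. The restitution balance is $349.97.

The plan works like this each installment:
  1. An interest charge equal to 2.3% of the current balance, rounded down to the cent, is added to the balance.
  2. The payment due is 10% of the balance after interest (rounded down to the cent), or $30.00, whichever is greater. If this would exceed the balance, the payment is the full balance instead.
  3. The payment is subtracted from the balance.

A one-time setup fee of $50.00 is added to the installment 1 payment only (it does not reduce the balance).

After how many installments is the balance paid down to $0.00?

Installment 1: $349.97 +$8.04 interest = $358.01; pay $35.80 (+ $50.00 fee) → $322.21
Installment 2: $322.21 +$7.41 interest = $329.62; pay $32.96 → $296.66
Installment 3: $296.66 +$6.82 interest = $303.48; pay $30.34 → $273.14
Installment 4: $273.14 +$6.28 interest = $279.42; pay $30.00 → $249.42
Installment 5: $249.42 +$5.73 interest = $255.15; pay $30.00 → $225.15
Installment 6: $225.15 +$5.17 interest = $230.32; pay $30.00 → $200.32
Installment 7: $200.32 +$4.60 interest = $204.92; pay $30.00 → $174.92
Installment 8: $174.92 +$4.02 interest = $178.94; pay $30.00 → $148.94
Installment 9: $148.94 +$3.42 interest = $152.36; pay $30.00 → $122.36
Installment 10: $122.36 +$2.81 interest = $125.17; pay $30.00 → $95.17
Installment 11: $95.17 +$2.18 interest = $97.35; pay $30.00 → $67.35
Installment 12: $67.35 +$1.54 interest = $68.89; pay $30.00 → $38.89
Installment 13: $38.89 +$0.89 interest = $39.78; pay $30.00 → $9.78
Installment 14: $9.78 +$0.22 interest = $10.00; pay $10.00 → $0.00
Balance reaches $0.00 in installment 14.

14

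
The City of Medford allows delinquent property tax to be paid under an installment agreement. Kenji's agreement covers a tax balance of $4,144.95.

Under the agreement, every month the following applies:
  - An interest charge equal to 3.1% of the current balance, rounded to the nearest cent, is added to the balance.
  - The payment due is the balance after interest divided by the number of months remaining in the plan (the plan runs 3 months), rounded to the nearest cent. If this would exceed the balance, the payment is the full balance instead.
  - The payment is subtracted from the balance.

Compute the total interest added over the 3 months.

$262.34

Month 1: opening $4,144.95; interest $128.49 → $4,273.44; payment $1,424.48; balance $2,848.96
Month 2: opening $2,848.96; interest $88.32 → $2,937.28; payment $1,468.64; balance $1,468.64
Month 3: opening $1,468.64; interest $45.53 → $1,514.17; payment $1,514.17; balance $0.00
Total interest: $128.49 + $88.32 + $45.53 = $262.34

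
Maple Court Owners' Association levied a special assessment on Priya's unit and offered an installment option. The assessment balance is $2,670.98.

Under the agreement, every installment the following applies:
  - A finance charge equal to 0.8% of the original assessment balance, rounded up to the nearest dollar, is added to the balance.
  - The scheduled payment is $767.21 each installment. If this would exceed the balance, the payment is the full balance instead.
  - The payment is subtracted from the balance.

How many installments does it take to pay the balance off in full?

4

Installment 1: opening $2,670.98; interest $22.00 → $2,692.98; payment $767.21; balance $1,925.77
Installment 2: opening $1,925.77; interest $22.00 → $1,947.77; payment $767.21; balance $1,180.56
Installment 3: opening $1,180.56; interest $22.00 → $1,202.56; payment $767.21; balance $435.35
Installment 4: opening $435.35; interest $22.00 → $457.35; payment $457.35; balance $0.00
Balance reaches $0.00 in installment 4.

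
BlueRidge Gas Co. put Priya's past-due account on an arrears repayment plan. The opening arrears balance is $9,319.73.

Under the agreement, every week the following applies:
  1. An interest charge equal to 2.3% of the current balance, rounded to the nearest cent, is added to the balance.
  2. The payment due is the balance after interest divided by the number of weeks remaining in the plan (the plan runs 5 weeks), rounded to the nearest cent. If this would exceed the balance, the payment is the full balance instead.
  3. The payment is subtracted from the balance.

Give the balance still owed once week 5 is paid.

$0.00

Week 1: opening $9,319.73; interest $214.35 → $9,534.08; payment $1,906.82; balance $7,627.26
Week 2: opening $7,627.26; interest $175.43 → $7,802.69; payment $1,950.67; balance $5,852.02
Week 3: opening $5,852.02; interest $134.60 → $5,986.62; payment $1,995.54; balance $3,991.08
Week 4: opening $3,991.08; interest $91.79 → $4,082.87; payment $2,041.44; balance $2,041.43
Week 5: opening $2,041.43; interest $46.95 → $2,088.38; payment $2,088.38; balance $0.00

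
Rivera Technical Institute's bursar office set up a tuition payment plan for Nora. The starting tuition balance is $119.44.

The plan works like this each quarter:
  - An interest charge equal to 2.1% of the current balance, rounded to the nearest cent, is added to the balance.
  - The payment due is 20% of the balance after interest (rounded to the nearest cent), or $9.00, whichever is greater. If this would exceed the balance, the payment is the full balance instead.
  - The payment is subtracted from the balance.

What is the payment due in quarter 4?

$13.29

Quarter 1: $119.44 +$2.51 interest = $121.95; pay $24.39 → $97.56
Quarter 2: $97.56 +$2.05 interest = $99.61; pay $19.92 → $79.69
Quarter 3: $79.69 +$1.67 interest = $81.36; pay $16.27 → $65.09
Quarter 4: $65.09 +$1.37 interest = $66.46; pay $13.29 → $53.17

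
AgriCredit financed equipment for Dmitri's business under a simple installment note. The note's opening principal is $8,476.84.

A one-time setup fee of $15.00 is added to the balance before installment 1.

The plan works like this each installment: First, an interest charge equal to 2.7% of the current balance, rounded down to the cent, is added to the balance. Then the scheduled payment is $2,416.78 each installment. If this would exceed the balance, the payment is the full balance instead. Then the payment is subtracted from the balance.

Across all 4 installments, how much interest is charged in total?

Installment 1: $8,491.84 +$229.27 interest = $8,721.11; pay $2,416.78 → $6,304.33
Installment 2: $6,304.33 +$170.21 interest = $6,474.54; pay $2,416.78 → $4,057.76
Installment 3: $4,057.76 +$109.55 interest = $4,167.31; pay $2,416.78 → $1,750.53
Installment 4: $1,750.53 +$47.26 interest = $1,797.79; pay $1,797.79 → $0.00
Total interest: $229.27 + $170.21 + $109.55 + $47.26 = $556.29

$556.29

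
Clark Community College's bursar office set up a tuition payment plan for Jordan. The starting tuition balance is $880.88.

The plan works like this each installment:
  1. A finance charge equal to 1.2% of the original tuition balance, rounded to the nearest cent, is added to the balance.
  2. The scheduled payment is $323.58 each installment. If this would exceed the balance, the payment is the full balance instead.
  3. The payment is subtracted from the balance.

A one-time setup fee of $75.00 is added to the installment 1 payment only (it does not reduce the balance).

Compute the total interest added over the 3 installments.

# | Opening | Interest | Payment | Fee | End bal
1 | $880.88 | $10.57 | $323.58 | $75.00 | $567.87
2 | $567.87 | $10.57 | $323.58 | — | $254.86
3 | $254.86 | $10.57 | $265.43 | — | $0.00
Total interest: $10.57 + $10.57 + $10.57 = $31.71

$31.71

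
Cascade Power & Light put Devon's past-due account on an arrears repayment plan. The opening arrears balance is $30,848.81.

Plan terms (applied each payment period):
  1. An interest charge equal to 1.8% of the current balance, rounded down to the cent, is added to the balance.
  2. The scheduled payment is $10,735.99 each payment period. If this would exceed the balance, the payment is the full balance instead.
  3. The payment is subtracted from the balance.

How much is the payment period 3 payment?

$10,489.59

Payment period 1: $30,848.81 +$555.27 interest = $31,404.08; pay $10,735.99 → $20,668.09
Payment period 2: $20,668.09 +$372.02 interest = $21,040.11; pay $10,735.99 → $10,304.12
Payment period 3: $10,304.12 +$185.47 interest = $10,489.59; pay $10,489.59 → $0.00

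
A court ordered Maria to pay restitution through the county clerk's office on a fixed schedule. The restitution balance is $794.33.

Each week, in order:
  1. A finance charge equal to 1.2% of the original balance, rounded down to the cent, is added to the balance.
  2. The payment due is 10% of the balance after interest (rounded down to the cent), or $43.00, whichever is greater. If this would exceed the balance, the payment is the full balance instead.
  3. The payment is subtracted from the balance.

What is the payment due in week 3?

$66.92

Week 1: $794.33 +$9.53 interest = $803.86; pay $80.38 → $723.48
Week 2: $723.48 +$9.53 interest = $733.01; pay $73.30 → $659.71
Week 3: $659.71 +$9.53 interest = $669.24; pay $66.92 → $602.32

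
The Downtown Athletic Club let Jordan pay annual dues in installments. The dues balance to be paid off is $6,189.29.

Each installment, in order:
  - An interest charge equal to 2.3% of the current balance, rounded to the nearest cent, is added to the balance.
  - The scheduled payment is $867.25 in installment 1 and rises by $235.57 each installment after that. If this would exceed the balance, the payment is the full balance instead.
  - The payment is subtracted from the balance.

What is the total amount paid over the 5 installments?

$6,675.65

Installment 1: opening $6,189.29; interest $142.35 → $6,331.64; payment $867.25; balance $5,464.39
Installment 2: opening $5,464.39; interest $125.68 → $5,590.07; payment $1,102.82; balance $4,487.25
Installment 3: opening $4,487.25; interest $103.21 → $4,590.46; payment $1,338.39; balance $3,252.07
Installment 4: opening $3,252.07; interest $74.80 → $3,326.87; payment $1,573.96; balance $1,752.91
Installment 5: opening $1,752.91; interest $40.32 → $1,793.23; payment $1,793.23; balance $0.00
Total paid: $6,675.65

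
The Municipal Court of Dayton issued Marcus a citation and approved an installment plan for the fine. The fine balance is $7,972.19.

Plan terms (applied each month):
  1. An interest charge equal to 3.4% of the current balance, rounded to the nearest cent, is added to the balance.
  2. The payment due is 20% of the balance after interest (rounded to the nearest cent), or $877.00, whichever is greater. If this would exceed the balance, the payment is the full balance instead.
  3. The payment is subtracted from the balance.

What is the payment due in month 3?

Month 1: $7,972.19 +$271.05 interest = $8,243.24; pay $1,648.65 → $6,594.59
Month 2: $6,594.59 +$224.22 interest = $6,818.81; pay $1,363.76 → $5,455.05
Month 3: $5,455.05 +$185.47 interest = $5,640.52; pay $1,128.10 → $4,512.42

$1,128.10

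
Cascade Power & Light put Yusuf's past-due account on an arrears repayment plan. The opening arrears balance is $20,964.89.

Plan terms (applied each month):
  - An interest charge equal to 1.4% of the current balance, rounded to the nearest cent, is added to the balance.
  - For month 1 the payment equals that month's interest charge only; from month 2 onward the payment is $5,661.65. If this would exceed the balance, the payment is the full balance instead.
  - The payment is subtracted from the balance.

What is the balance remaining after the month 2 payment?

$15,596.75

Month 1: opening $20,964.89; interest $293.51 → $21,258.40; payment $293.51; balance $20,964.89
Month 2: opening $20,964.89; interest $293.51 → $21,258.40; payment $5,661.65; balance $15,596.75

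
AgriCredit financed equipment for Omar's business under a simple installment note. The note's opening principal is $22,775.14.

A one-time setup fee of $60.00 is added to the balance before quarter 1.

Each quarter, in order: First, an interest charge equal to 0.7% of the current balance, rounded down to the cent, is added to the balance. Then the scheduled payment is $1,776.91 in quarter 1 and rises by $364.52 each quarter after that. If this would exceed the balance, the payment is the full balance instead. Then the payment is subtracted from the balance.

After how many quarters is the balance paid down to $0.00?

8

Quarter 1: $22,835.14 +$159.84 interest = $22,994.98; pay $1,776.91 → $21,218.07
Quarter 2: $21,218.07 +$148.52 interest = $21,366.59; pay $2,141.43 → $19,225.16
Quarter 3: $19,225.16 +$134.57 interest = $19,359.73; pay $2,505.95 → $16,853.78
Quarter 4: $16,853.78 +$117.97 interest = $16,971.75; pay $2,870.47 → $14,101.28
Quarter 5: $14,101.28 +$98.70 interest = $14,199.98; pay $3,234.99 → $10,964.99
Quarter 6: $10,964.99 +$76.75 interest = $11,041.74; pay $3,599.51 → $7,442.23
Quarter 7: $7,442.23 +$52.09 interest = $7,494.32; pay $3,964.03 → $3,530.29
Quarter 8: $3,530.29 +$24.71 interest = $3,555.00; pay $3,555.00 → $0.00
Balance reaches $0.00 in quarter 8.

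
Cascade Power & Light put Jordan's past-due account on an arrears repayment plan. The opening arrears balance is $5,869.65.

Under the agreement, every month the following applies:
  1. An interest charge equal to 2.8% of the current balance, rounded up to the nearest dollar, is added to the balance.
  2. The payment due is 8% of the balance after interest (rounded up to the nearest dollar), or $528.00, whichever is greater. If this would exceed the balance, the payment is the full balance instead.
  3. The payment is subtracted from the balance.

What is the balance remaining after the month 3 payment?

Month 1: $5,869.65 +$165.00 interest = $6,034.65; pay $528.00 → $5,506.65
Month 2: $5,506.65 +$155.00 interest = $5,661.65; pay $528.00 → $5,133.65
Month 3: $5,133.65 +$144.00 interest = $5,277.65; pay $528.00 → $4,749.65

$4,749.65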